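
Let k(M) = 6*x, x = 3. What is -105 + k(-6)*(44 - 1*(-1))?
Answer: 705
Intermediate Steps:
k(M) = 18 (k(M) = 6*3 = 18)
-105 + k(-6)*(44 - 1*(-1)) = -105 + 18*(44 - 1*(-1)) = -105 + 18*(44 + 1) = -105 + 18*45 = -105 + 810 = 705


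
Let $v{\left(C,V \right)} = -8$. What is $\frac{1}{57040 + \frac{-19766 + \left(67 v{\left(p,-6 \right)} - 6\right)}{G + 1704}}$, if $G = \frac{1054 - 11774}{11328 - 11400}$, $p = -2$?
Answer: $\frac{4169}{237754067} \approx 1.7535 \cdot 10^{-5}$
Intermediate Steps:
$G = \frac{1340}{9}$ ($G = - \frac{10720}{-72} = \left(-10720\right) \left(- \frac{1}{72}\right) = \frac{1340}{9} \approx 148.89$)
$\frac{1}{57040 + \frac{-19766 + \left(67 v{\left(p,-6 \right)} - 6\right)}{G + 1704}} = \frac{1}{57040 + \frac{-19766 + \left(67 \left(-8\right) - 6\right)}{\frac{1340}{9} + 1704}} = \frac{1}{57040 + \frac{-19766 - 542}{\frac{16676}{9}}} = \frac{1}{57040 + \left(-19766 - 542\right) \frac{9}{16676}} = \frac{1}{57040 - \frac{45693}{4169}} = \frac{1}{\frac{237754067}{4169}} = \frac{4169}{237754067}$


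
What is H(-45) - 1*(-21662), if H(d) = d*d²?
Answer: -69463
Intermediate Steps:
H(d) = d³
H(-45) - 1*(-21662) = (-45)³ - 1*(-21662) = -91125 + 21662 = -69463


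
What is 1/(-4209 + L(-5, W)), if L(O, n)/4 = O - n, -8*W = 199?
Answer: -2/8259 ≈ -0.00024216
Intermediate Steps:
W = -199/8 (W = -⅛*199 = -199/8 ≈ -24.875)
L(O, n) = -4*n + 4*O (L(O, n) = 4*(O - n) = -4*n + 4*O)
1/(-4209 + L(-5, W)) = 1/(-4209 + (-4*(-199/8) + 4*(-5))) = 1/(-4209 + (199/2 - 20)) = 1/(-4209 + 159/2) = 1/(-8259/2) = -2/8259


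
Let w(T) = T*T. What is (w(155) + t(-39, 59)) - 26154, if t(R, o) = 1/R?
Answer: -83032/39 ≈ -2129.0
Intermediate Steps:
w(T) = T²
(w(155) + t(-39, 59)) - 26154 = (155² + 1/(-39)) - 26154 = (24025 - 1/39) - 26154 = 936974/39 - 26154 = -83032/39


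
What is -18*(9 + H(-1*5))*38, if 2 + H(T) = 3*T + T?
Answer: 8892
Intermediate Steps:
H(T) = -2 + 4*T (H(T) = -2 + (3*T + T) = -2 + 4*T)
-18*(9 + H(-1*5))*38 = -18*(9 + (-2 + 4*(-1*5)))*38 = -18*(9 + (-2 + 4*(-5)))*38 = -18*(9 + (-2 - 20))*38 = -18*(9 - 22)*38 = -18*(-13)*38 = 234*38 = 8892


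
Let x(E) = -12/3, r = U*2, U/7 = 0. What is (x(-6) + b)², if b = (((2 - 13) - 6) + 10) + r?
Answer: 121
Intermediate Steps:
U = 0 (U = 7*0 = 0)
r = 0 (r = 0*2 = 0)
b = -7 (b = (((2 - 13) - 6) + 10) + 0 = ((-11 - 6) + 10) + 0 = (-17 + 10) + 0 = -7 + 0 = -7)
x(E) = -4 (x(E) = -12*⅓ = -4)
(x(-6) + b)² = (-4 - 7)² = (-11)² = 121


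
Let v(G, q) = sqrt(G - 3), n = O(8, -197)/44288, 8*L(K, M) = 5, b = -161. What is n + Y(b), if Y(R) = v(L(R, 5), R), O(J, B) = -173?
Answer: -1/256 + I*sqrt(38)/4 ≈ -0.0039063 + 1.5411*I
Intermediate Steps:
L(K, M) = 5/8 (L(K, M) = (1/8)*5 = 5/8)
n = -1/256 (n = -173/44288 = -173*1/44288 = -1/256 ≈ -0.0039063)
v(G, q) = sqrt(-3 + G)
Y(R) = I*sqrt(38)/4 (Y(R) = sqrt(-3 + 5/8) = sqrt(-19/8) = I*sqrt(38)/4)
n + Y(b) = -1/256 + I*sqrt(38)/4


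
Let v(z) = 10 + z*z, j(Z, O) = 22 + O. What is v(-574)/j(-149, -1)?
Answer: 329486/21 ≈ 15690.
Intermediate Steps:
v(z) = 10 + z²
v(-574)/j(-149, -1) = (10 + (-574)²)/(22 - 1) = (10 + 329476)/21 = 329486*(1/21) = 329486/21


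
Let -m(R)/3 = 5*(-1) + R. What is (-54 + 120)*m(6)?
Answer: -198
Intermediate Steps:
m(R) = 15 - 3*R (m(R) = -3*(5*(-1) + R) = -3*(-5 + R) = 15 - 3*R)
(-54 + 120)*m(6) = (-54 + 120)*(15 - 3*6) = 66*(15 - 18) = 66*(-3) = -198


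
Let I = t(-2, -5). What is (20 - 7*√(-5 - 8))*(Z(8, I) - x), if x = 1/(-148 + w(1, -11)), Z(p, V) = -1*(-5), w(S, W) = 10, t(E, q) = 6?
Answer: 6910/69 - 4837*I*√13/138 ≈ 100.14 - 126.38*I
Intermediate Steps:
I = 6
Z(p, V) = 5
x = -1/138 (x = 1/(-148 + 10) = 1/(-138) = -1/138 ≈ -0.0072464)
(20 - 7*√(-5 - 8))*(Z(8, I) - x) = (20 - 7*√(-5 - 8))*(5 - 1*(-1/138)) = (20 - 7*I*√13)*(5 + 1/138) = (20 - 7*I*√13)*(691/138) = 6910/69 - 4837*I*√13/138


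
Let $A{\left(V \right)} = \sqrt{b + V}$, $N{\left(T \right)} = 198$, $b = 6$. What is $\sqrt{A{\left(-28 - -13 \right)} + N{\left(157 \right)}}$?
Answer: $\sqrt{198 + 3 i} \approx 14.072 + 0.1066 i$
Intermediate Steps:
$A{\left(V \right)} = \sqrt{6 + V}$
$\sqrt{A{\left(-28 - -13 \right)} + N{\left(157 \right)}} = \sqrt{\sqrt{6 - 15} + 198} = \sqrt{\sqrt{-9} + 198} = \sqrt{3 i + 198} = \sqrt{198 + 3 i}$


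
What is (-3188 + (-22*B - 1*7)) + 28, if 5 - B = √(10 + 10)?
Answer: -3277 + 44*√5 ≈ -3178.6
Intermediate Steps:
B = 5 - 2*√5 (B = 5 - √(10 + 10) = 5 - √20 = 5 - 2*√5 ≈ 0.52786)
(-3188 + (-22*B - 1*7)) + 28 = (-3188 + (-22*(5 - 2*√5) - 1*7)) + 28 = (-3188 + ((-110 + 44*√5) - 7)) + 28 = (-3188 + (-117 + 44*√5)) + 28 = (-3305 + 44*√5) + 28 = -3277 + 44*√5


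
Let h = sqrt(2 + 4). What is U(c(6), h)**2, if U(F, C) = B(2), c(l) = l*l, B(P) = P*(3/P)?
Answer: 9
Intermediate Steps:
h = sqrt(6) ≈ 2.4495
B(P) = 3
c(l) = l**2
U(F, C) = 3
U(c(6), h)**2 = 3**2 = 9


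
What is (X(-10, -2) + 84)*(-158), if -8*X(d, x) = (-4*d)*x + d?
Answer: -30099/2 ≈ -15050.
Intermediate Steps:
X(d, x) = -d/8 + d*x/2 (X(d, x) = -((-4*d)*x + d)/8 = -(-4*d*x + d)/8 = -(d - 4*d*x)/8 = -d/8 + d*x/2)
(X(-10, -2) + 84)*(-158) = ((⅛)*(-10)*(-1 + 4*(-2)) + 84)*(-158) = ((⅛)*(-10)*(-1 - 8) + 84)*(-158) = ((⅛)*(-10)*(-9) + 84)*(-158) = (45/4 + 84)*(-158) = (381/4)*(-158) = -30099/2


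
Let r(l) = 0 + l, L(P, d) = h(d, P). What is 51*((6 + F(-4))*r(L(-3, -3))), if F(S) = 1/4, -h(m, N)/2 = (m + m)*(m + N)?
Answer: -22950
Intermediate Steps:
h(m, N) = -4*m*(N + m) (h(m, N) = -2*(m + m)*(m + N) = -2*2*m*(N + m) = -4*m*(N + m))
F(S) = 1/4
L(P, d) = -4*d*(P + d)
r(l) = l
51*((6 + F(-4))*r(L(-3, -3))) = 51*((6 + 1/4)*(-4*(-3)*(-3 - 3))) = 51*(25*(-4*(-3)*(-6))/4) = 51*((25/4)*(-72)) = 51*(-450) = -22950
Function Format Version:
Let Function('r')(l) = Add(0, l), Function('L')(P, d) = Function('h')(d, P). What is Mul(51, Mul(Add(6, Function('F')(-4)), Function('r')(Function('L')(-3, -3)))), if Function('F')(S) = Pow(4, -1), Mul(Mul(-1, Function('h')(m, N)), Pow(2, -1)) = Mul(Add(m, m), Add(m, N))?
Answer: -22950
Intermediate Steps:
Function('h')(m, N) = Mul(-4, m, Add(N, m)) (Function('h')(m, N) = Mul(-2, Mul(Add(m, m), Add(m, N))) = Mul(-2, Mul(Mul(2, m), Add(N, m))) = Mul(-2, Mul(2, m, Add(N, m))) = Mul(-4, m, Add(N, m)))
Function('F')(S) = Rational(1, 4)
Function('L')(P, d) = Mul(-4, d, Add(P, d))
Function('r')(l) = l
Mul(51, Mul(Add(6, Function('F')(-4)), Function('r')(Function('L')(-3, -3)))) = Mul(51, Mul(Add(6, Rational(1, 4)), Mul(-4, -3, Add(-3, -3)))) = Mul(51, Mul(Rational(25, 4), Mul(-4, -3, -6))) = Mul(51, Mul(Rational(25, 4), -72)) = Mul(51, -450) = -22950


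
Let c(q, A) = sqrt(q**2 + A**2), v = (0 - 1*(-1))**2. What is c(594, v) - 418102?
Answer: -418102 + sqrt(352837) ≈ -4.1751e+5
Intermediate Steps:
v = 1 (v = (0 + 1)**2 = 1**2 = 1)
c(q, A) = sqrt(A**2 + q**2)
c(594, v) - 418102 = sqrt(1**2 + 594**2) - 418102 = sqrt(1 + 352836) - 418102 = sqrt(352837) - 418102 = -418102 + sqrt(352837)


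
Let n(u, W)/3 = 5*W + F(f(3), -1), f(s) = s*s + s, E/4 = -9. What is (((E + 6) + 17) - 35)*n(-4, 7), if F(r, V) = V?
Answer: -4896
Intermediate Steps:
E = -36 (E = 4*(-9) = -36)
f(s) = s + s² (f(s) = s² + s = s + s²)
n(u, W) = -3 + 15*W (n(u, W) = 3*(5*W - 1) = 3*(-1 + 5*W) = -3 + 15*W)
(((E + 6) + 17) - 35)*n(-4, 7) = (((-36 + 6) + 17) - 35)*(-3 + 15*7) = ((-30 + 17) - 35)*(-3 + 105) = (-13 - 35)*102 = -48*102 = -4896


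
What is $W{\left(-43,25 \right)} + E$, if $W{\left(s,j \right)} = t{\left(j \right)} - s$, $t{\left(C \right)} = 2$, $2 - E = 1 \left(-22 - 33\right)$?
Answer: $102$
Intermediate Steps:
$E = 57$ ($E = 2 - 1 \left(-22 - 33\right) = 2 - 1 \left(-55\right) = 2 - -55 = 2 + 55 = 57$)
$W{\left(s,j \right)} = 2 - s$
$W{\left(-43,25 \right)} + E = \left(2 - -43\right) + 57 = \left(2 + 43\right) + 57 = 45 + 57 = 102$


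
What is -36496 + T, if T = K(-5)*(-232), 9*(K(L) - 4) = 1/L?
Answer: -1683848/45 ≈ -37419.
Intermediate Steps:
K(L) = 4 + 1/(9*L)
T = -41528/45 (T = (4 + (⅑)/(-5))*(-232) = (4 + (⅑)*(-⅕))*(-232) = (4 - 1/45)*(-232) = (179/45)*(-232) = -41528/45 ≈ -922.84)
-36496 + T = -36496 - 41528/45 = -1683848/45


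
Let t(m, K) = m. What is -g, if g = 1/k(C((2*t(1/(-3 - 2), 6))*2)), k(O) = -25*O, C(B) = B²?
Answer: 1/16 ≈ 0.062500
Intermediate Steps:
g = -1/16 (g = 1/(-25*16/(-3 - 2)²) = 1/(-25*((2/(-5))*2)²) = 1/(-25*((2*(-⅕))*2)²) = 1/(-25*(-⅖*2)²) = 1/(-25*(-⅘)²) = 1/(-25*16/25) = 1/(-16) = -1/16 ≈ -0.062500)
-g = -1*(-1/16) = 1/16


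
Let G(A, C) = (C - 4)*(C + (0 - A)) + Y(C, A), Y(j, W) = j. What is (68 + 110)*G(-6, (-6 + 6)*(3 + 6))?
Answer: -4272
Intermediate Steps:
G(A, C) = C + (-4 + C)*(C - A) (G(A, C) = (C - 4)*(C + (0 - A)) + C = (-4 + C)*(C - A) + C = C + (-4 + C)*(C - A))
(68 + 110)*G(-6, (-6 + 6)*(3 + 6)) = (68 + 110)*(((-6 + 6)*(3 + 6))**2 - 3*(-6 + 6)*(3 + 6) + 4*(-6) - 1*(-6)*(-6 + 6)*(3 + 6)) = 178*((0*9)**2 - 0*9 - 24 - 1*(-6)*0*9) = 178*(0**2 - 3*0 - 24 - 1*(-6)*0) = 178*(0 + 0 - 24 + 0) = 178*(-24) = -4272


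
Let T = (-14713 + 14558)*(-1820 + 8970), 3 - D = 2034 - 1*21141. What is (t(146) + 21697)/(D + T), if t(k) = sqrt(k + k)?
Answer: -1669/83780 - sqrt(73)/544570 ≈ -0.019937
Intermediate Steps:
D = 19110 (D = 3 - (2034 - 1*21141) = 3 - (2034 - 21141) = 3 - 1*(-19107) = 3 + 19107 = 19110)
t(k) = sqrt(2)*sqrt(k) (t(k) = sqrt(2*k) = sqrt(2)*sqrt(k))
T = -1108250 (T = -155*7150 = -1108250)
(t(146) + 21697)/(D + T) = (sqrt(2)*sqrt(146) + 21697)/(19110 - 1108250) = (2*sqrt(73) + 21697)/(-1089140) = (21697 + 2*sqrt(73))*(-1/1089140) = -1669/83780 - sqrt(73)/544570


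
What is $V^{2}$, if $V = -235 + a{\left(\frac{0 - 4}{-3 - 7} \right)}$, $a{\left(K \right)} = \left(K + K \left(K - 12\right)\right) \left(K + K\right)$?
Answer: $\frac{887980401}{15625} \approx 56831.0$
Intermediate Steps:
$a{\left(K \right)} = 2 K \left(K + K \left(-12 + K\right)\right)$ ($a{\left(K \right)} = \left(K + K \left(-12 + K\right)\right) 2 K = 2 K \left(K + K \left(-12 + K\right)\right)$)
$V = - \frac{29799}{125}$ ($V = -235 + 2 \left(\frac{0 - 4}{-3 - 7}\right)^{2} \left(-11 + \frac{0 - 4}{-3 - 7}\right) = -235 + 2 \left(- \frac{4}{-3 - 7}\right)^{2} \left(-11 - \frac{4}{-3 - 7}\right) = -235 + 2 \left(- \frac{4}{-10}\right)^{2} \left(-11 - \frac{4}{-10}\right) = -235 + 2 \left(\left(-4\right) \left(- \frac{1}{10}\right)\right)^{2} \left(-11 - - \frac{2}{5}\right) = -235 + 2 \left(\frac{2}{5}\right)^{2} \left(-11 + \frac{2}{5}\right) = -235 + 2 \cdot \frac{4}{25} \left(- \frac{53}{5}\right) = -235 - \frac{424}{125} = - \frac{29799}{125} \approx -238.39$)
$V^{2} = \left(- \frac{29799}{125}\right)^{2} = \frac{887980401}{15625}$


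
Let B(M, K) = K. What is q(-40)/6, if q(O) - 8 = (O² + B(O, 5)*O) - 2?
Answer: 703/3 ≈ 234.33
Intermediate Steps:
q(O) = 6 + O² + 5*O (q(O) = 8 + ((O² + 5*O) - 2) = 8 + (-2 + O² + 5*O) = 6 + O² + 5*O)
q(-40)/6 = (6 + (-40)² + 5*(-40))/6 = (6 + 1600 - 200)/6 = (⅙)*1406 = 703/3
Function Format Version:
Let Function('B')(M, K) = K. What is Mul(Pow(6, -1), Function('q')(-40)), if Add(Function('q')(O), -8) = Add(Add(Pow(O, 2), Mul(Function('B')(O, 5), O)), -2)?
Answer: Rational(703, 3) ≈ 234.33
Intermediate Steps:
Function('q')(O) = Add(6, Pow(O, 2), Mul(5, O)) (Function('q')(O) = Add(8, Add(Add(Pow(O, 2), Mul(5, O)), -2)) = Add(8, Add(-2, Pow(O, 2), Mul(5, O))) = Add(6, Pow(O, 2), Mul(5, O)))
Mul(Pow(6, -1), Function('q')(-40)) = Mul(Pow(6, -1), Add(6, Pow(-40, 2), Mul(5, -40))) = Mul(Rational(1, 6), Add(6, 1600, -200)) = Mul(Rational(1, 6), 1406) = Rational(703, 3)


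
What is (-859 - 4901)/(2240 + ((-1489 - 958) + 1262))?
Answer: -1152/211 ≈ -5.4597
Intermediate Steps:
(-859 - 4901)/(2240 + ((-1489 - 958) + 1262)) = -5760/(2240 + (-2447 + 1262)) = -5760/(2240 - 1185) = -5760/1055 = -5760*1/1055 = -1152/211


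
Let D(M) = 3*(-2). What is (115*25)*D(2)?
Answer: -17250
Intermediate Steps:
D(M) = -6
(115*25)*D(2) = (115*25)*(-6) = 2875*(-6) = -17250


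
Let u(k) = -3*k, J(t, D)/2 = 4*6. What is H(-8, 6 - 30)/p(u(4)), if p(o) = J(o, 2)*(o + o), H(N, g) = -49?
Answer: 49/1152 ≈ 0.042535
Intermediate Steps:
J(t, D) = 48 (J(t, D) = 2*(4*6) = 2*24 = 48)
p(o) = 96*o (p(o) = 48*(o + o) = 48*(2*o) = 96*o)
H(-8, 6 - 30)/p(u(4)) = -49/(96*(-3*4)) = -49/(96*(-12)) = -49/(-1152) = -49*(-1/1152) = 49/1152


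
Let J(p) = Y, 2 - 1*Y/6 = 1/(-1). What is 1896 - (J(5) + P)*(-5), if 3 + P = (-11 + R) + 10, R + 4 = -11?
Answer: 1891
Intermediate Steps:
R = -15 (R = -4 - 11 = -15)
Y = 18 (Y = 12 - 6/(-1) = 12 - 6*(-1) = 12 + 6 = 18)
J(p) = 18
P = -19 (P = -3 + ((-11 - 15) + 10) = -3 + (-26 + 10) = -3 - 16 = -19)
1896 - (J(5) + P)*(-5) = 1896 - (18 - 19)*(-5) = 1896 - (-1)*(-5) = 1896 - 1*5 = 1896 - 5 = 1891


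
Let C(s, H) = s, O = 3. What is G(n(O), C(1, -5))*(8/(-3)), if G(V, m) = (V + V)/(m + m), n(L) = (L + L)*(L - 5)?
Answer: 32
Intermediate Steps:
n(L) = 2*L*(-5 + L) (n(L) = (2*L)*(-5 + L) = 2*L*(-5 + L))
G(V, m) = V/m (G(V, m) = (2*V)/((2*m)) = (2*V)*(1/(2*m)) = V/m)
G(n(O), C(1, -5))*(8/(-3)) = ((2*3*(-5 + 3))/1)*(8/(-3)) = ((2*3*(-2))*1)*(8*(-1/3)) = -12*1*(-8/3) = -12*(-8/3) = 32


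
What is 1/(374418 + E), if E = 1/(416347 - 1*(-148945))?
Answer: 565292/211655500057 ≈ 2.6708e-6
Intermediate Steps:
E = 1/565292 (E = 1/(416347 + 148945) = 1/565292 ≈ 1.7690e-6)
1/(374418 + E) = 1/(374418 + 1/565292) = 1/(211655500057/565292) = 565292/211655500057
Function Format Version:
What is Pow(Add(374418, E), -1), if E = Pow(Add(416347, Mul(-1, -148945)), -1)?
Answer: Rational(565292, 211655500057) ≈ 2.6708e-6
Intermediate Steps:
E = Rational(1, 565292) (E = Pow(Add(416347, 148945), -1) = Pow(565292, -1) = Rational(1, 565292) ≈ 1.7690e-6)
Pow(Add(374418, E), -1) = Pow(Add(374418, Rational(1, 565292)), -1) = Pow(Rational(211655500057, 565292), -1) = Rational(565292, 211655500057)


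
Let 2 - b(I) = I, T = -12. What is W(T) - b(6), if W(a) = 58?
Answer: 62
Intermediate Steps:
b(I) = 2 - I
W(T) - b(6) = 58 - (2 - 1*6) = 58 - (2 - 6) = 58 - 1*(-4) = 58 + 4 = 62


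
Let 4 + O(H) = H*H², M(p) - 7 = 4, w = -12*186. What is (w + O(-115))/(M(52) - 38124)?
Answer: 1523111/38113 ≈ 39.963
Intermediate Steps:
w = -2232
M(p) = 11 (M(p) = 7 + 4 = 11)
O(H) = -4 + H³ (O(H) = -4 + H*H² = -4 + H³)
(w + O(-115))/(M(52) - 38124) = (-2232 + (-4 + (-115)³))/(11 - 38124) = (-2232 + (-4 - 1520875))/(-38113) = (-2232 - 1520879)*(-1/38113) = -1523111*(-1/38113) = 1523111/38113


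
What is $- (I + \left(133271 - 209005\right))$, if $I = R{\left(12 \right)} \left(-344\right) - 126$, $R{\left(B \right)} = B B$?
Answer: $125396$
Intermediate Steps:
$R{\left(B \right)} = B^{2}$
$I = -49662$ ($I = 12^{2} \left(-344\right) - 126 = 144 \left(-344\right) - 126 = -49536 - 126 = -49662$)
$- (I + \left(133271 - 209005\right)) = - (-49662 + \left(133271 - 209005\right)) = - (-49662 - 75734) = \left(-1\right) \left(-125396\right) = 125396$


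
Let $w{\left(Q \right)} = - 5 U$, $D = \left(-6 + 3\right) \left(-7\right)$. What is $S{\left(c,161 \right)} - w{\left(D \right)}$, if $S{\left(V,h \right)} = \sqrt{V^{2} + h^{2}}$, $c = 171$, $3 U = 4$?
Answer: $\frac{20}{3} + \sqrt{55162} \approx 241.53$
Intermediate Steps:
$U = \frac{4}{3}$ ($U = \frac{1}{3} \cdot 4 = \frac{4}{3} \approx 1.3333$)
$D = 21$ ($D = \left(-3\right) \left(-7\right) = 21$)
$w{\left(Q \right)} = - \frac{20}{3}$ ($w{\left(Q \right)} = \left(-5\right) \frac{4}{3} = - \frac{20}{3}$)
$S{\left(c,161 \right)} - w{\left(D \right)} = \sqrt{171^{2} + 161^{2}} - - \frac{20}{3} = \sqrt{29241 + 25921} + \frac{20}{3} = \sqrt{55162} + \frac{20}{3} = \frac{20}{3} + \sqrt{55162}$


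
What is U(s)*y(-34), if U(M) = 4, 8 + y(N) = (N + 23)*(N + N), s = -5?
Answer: 2960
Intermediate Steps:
y(N) = -8 + 2*N*(23 + N) (y(N) = -8 + (N + 23)*(N + N) = -8 + (23 + N)*(2*N) = -8 + 2*N*(23 + N))
U(s)*y(-34) = 4*(-8 + 2*(-34)² + 46*(-34)) = 4*(-8 + 2*1156 - 1564) = 4*(-8 + 2312 - 1564) = 4*740 = 2960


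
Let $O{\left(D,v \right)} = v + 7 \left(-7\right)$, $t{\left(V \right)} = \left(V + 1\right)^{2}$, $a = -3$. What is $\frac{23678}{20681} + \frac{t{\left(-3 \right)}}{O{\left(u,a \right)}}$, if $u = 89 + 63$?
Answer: $\frac{287133}{268853} \approx 1.068$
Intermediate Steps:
$t{\left(V \right)} = \left(1 + V\right)^{2}$
$u = 152$
$O{\left(D,v \right)} = -49 + v$ ($O{\left(D,v \right)} = v - 49 = -49 + v$)
$\frac{23678}{20681} + \frac{t{\left(-3 \right)}}{O{\left(u,a \right)}} = \frac{23678}{20681} + \frac{\left(1 - 3\right)^{2}}{-49 - 3} = 23678 \cdot \frac{1}{20681} + \frac{\left(-2\right)^{2}}{-52} = \frac{23678}{20681} + 4 \left(- \frac{1}{52}\right) = \frac{23678}{20681} - \frac{1}{13} = \frac{287133}{268853}$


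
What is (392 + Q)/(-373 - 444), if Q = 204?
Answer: -596/817 ≈ -0.72950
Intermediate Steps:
(392 + Q)/(-373 - 444) = (392 + 204)/(-373 - 444) = 596/(-817) = 596*(-1/817) = -596/817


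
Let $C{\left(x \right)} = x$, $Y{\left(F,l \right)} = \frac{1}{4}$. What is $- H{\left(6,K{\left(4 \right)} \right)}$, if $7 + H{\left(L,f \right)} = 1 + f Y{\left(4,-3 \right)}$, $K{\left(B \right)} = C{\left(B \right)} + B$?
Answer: $4$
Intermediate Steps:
$Y{\left(F,l \right)} = \frac{1}{4}$
$K{\left(B \right)} = 2 B$ ($K{\left(B \right)} = B + B = 2 B$)
$H{\left(L,f \right)} = -6 + \frac{f}{4}$ ($H{\left(L,f \right)} = -7 + \left(1 + f \frac{1}{4}\right) = -7 + \left(1 + \frac{f}{4}\right) = -6 + \frac{f}{4}$)
$- H{\left(6,K{\left(4 \right)} \right)} = - (-6 + \frac{2 \cdot 4}{4}) = - (-6 + \frac{1}{4} \cdot 8) = - (-6 + 2) = \left(-1\right) \left(-4\right) = 4$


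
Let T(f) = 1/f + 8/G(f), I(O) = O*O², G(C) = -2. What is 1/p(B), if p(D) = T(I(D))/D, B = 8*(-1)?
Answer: 4096/2049 ≈ 1.9990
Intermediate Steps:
I(O) = O³
B = -8
T(f) = -4 + 1/f (T(f) = 1/f + 8/(-2) = 1/f + 8*(-½) = 1/f - 4 = -4 + 1/f)
p(D) = (-4 + D⁻³)/D (p(D) = (-4 + 1/(D³))/D = (-4 + D⁻³)/D)
1/p(B) = 1/((-8)⁻⁴ - 4/(-8)) = 1/(1/4096 - 4*(-⅛)) = 1/(1/4096 + ½) = 1/(2049/4096) = 4096/2049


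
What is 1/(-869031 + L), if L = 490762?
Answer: -1/378269 ≈ -2.6436e-6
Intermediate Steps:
1/(-869031 + L) = 1/(-869031 + 490762) = 1/(-378269) = -1/378269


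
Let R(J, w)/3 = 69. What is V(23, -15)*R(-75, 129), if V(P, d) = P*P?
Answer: 109503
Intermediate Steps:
V(P, d) = P²
R(J, w) = 207 (R(J, w) = 3*69 = 207)
V(23, -15)*R(-75, 129) = 23²*207 = 529*207 = 109503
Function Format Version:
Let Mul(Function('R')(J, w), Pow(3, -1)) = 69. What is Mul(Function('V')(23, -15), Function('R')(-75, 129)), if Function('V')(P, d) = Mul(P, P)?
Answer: 109503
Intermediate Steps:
Function('V')(P, d) = Pow(P, 2)
Function('R')(J, w) = 207 (Function('R')(J, w) = Mul(3, 69) = 207)
Mul(Function('V')(23, -15), Function('R')(-75, 129)) = Mul(Pow(23, 2), 207) = Mul(529, 207) = 109503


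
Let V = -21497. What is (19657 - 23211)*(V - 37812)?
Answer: 210784186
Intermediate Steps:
(19657 - 23211)*(V - 37812) = (19657 - 23211)*(-21497 - 37812) = -3554*(-59309) = 210784186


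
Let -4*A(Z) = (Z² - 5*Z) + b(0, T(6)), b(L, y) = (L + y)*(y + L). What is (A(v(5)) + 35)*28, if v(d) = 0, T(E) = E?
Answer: 728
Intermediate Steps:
b(L, y) = (L + y)² (b(L, y) = (L + y)*(L + y) = (L + y)²)
A(Z) = -9 - Z²/4 + 5*Z/4 (A(Z) = -((Z² - 5*Z) + (0 + 6)²)/4 = -((Z² - 5*Z) + 6²)/4 = -((Z² - 5*Z) + 36)/4 = -(36 + Z² - 5*Z)/4 = -9 - Z²/4 + 5*Z/4)
(A(v(5)) + 35)*28 = ((-9 - ¼*0² + (5/4)*0) + 35)*28 = ((-9 - ¼*0 + 0) + 35)*28 = ((-9 + 0 + 0) + 35)*28 = (-9 + 35)*28 = 26*28 = 728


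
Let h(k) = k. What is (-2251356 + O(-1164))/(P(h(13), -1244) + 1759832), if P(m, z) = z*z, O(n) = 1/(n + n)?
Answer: -5241156769/7699552704 ≈ -0.68071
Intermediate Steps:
O(n) = 1/(2*n)
P(m, z) = z²
(-2251356 + O(-1164))/(P(h(13), -1244) + 1759832) = (-2251356 + (½)/(-1164))/((-1244)² + 1759832) = (-2251356 + (½)*(-1/1164))/(1547536 + 1759832) = (-2251356 - 1/2328)/3307368 = -5241156769/2328*1/3307368 = -5241156769/7699552704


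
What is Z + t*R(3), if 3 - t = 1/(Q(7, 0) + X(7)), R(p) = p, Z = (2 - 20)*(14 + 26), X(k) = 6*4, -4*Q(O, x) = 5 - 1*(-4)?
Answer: -20623/29 ≈ -711.14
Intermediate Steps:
Q(O, x) = -9/4 (Q(O, x) = -(5 - 1*(-4))/4 = -(5 + 4)/4 = -¼*9 = -9/4)
X(k) = 24
Z = -720 (Z = -18*40 = -720)
t = 257/87 (t = 3 - 1/(-9/4 + 24) = 3 - 1/87/4 = 3 - 1*4/87 = 3 - 4/87 = 257/87 ≈ 2.9540)
Z + t*R(3) = -720 + (257/87)*3 = -720 + 257/29 = -20623/29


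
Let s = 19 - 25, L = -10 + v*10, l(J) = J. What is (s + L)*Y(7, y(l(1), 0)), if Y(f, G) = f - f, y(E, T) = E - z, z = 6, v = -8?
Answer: 0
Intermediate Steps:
y(E, T) = -6 + E (y(E, T) = E - 1*6 = E - 6 = -6 + E)
Y(f, G) = 0
L = -90 (L = -10 - 8*10 = -10 - 80 = -90)
s = -6
(s + L)*Y(7, y(l(1), 0)) = (-6 - 90)*0 = -96*0 = 0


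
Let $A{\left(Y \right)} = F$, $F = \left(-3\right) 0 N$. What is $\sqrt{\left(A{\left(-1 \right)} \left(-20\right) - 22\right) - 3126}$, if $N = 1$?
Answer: $2 i \sqrt{787} \approx 56.107 i$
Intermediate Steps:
$F = 0$ ($F = \left(-3\right) 0 \cdot 1 = 0 \cdot 1 = 0$)
$A{\left(Y \right)} = 0$
$\sqrt{\left(A{\left(-1 \right)} \left(-20\right) - 22\right) - 3126} = \sqrt{\left(0 \left(-20\right) - 22\right) - 3126} = \sqrt{\left(0 - 22\right) - 3126} = \sqrt{-22 - 3126} = \sqrt{-3148} = 2 i \sqrt{787}$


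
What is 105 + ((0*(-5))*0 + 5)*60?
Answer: 405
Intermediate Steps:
105 + ((0*(-5))*0 + 5)*60 = 105 + (0*0 + 5)*60 = 105 + (0 + 5)*60 = 105 + 5*60 = 105 + 300 = 405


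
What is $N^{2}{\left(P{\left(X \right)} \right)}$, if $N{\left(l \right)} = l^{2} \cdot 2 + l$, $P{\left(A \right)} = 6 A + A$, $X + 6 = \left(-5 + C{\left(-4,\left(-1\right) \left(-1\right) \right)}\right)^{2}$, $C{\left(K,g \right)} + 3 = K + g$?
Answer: $1681832891025$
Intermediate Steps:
$C{\left(K,g \right)} = -3 + K + g$ ($C{\left(K,g \right)} = -3 + \left(K + g\right) = -3 + K + g$)
$X = 115$ ($X = -6 + \left(-5 - 6\right)^{2} = -6 + \left(-11\right)^{2} = -6 + 121 = 115$)
$P{\left(A \right)} = 7 A$
$N{\left(l \right)} = l + 2 l^{2}$ ($N{\left(l \right)} = 2 l^{2} + l = l + 2 l^{2}$)
$N^{2}{\left(P{\left(X \right)} \right)} = \left(7 \cdot 115 \left(1 + 2 \cdot 7 \cdot 115\right)\right)^{2} = \left(805 \left(1 + 2 \cdot 805\right)\right)^{2} = \left(805 \left(1 + 1610\right)\right)^{2} = \left(805 \cdot 1611\right)^{2} = 1296855^{2} = 1681832891025$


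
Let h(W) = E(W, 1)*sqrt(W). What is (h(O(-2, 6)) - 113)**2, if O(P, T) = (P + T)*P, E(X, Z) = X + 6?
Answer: 12737 + 904*I*sqrt(2) ≈ 12737.0 + 1278.4*I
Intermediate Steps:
E(X, Z) = 6 + X
O(P, T) = P*(P + T)
h(W) = sqrt(W)*(6 + W) (h(W) = (6 + W)*sqrt(W) = sqrt(W)*(6 + W))
(h(O(-2, 6)) - 113)**2 = (sqrt(-2*(-2 + 6))*(6 - 2*(-2 + 6)) - 113)**2 = (sqrt(-2*4)*(6 - 2*4) - 113)**2 = (sqrt(-8)*(6 - 8) - 113)**2 = ((2*I*sqrt(2))*(-2) - 113)**2 = (-4*I*sqrt(2) - 113)**2 = (-113 - 4*I*sqrt(2))**2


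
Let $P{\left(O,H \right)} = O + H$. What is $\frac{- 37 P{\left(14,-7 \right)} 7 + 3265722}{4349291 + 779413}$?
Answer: $\frac{3263909}{5128704} \approx 0.6364$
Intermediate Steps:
$P{\left(O,H \right)} = H + O$
$\frac{- 37 P{\left(14,-7 \right)} 7 + 3265722}{4349291 + 779413} = \frac{- 37 \left(-7 + 14\right) 7 + 3265722}{4349291 + 779413} = \frac{\left(-37\right) 7 \cdot 7 + 3265722}{5128704} = \left(\left(-259\right) 7 + 3265722\right) \frac{1}{5128704} = \left(-1813 + 3265722\right) \frac{1}{5128704} = 3263909 \cdot \frac{1}{5128704} = \frac{3263909}{5128704}$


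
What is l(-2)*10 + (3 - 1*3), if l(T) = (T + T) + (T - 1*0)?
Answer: -60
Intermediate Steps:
l(T) = 3*T (l(T) = 2*T + (T + 0) = 2*T + T = 3*T)
l(-2)*10 + (3 - 1*3) = (3*(-2))*10 + (3 - 1*3) = -6*10 + (3 - 3) = -60 + 0 = -60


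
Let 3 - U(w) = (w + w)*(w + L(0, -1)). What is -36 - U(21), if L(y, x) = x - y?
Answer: 801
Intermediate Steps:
U(w) = 3 - 2*w*(-1 + w) (U(w) = 3 - (w + w)*(w + (-1 - 1*0)) = 3 - 2*w*(w + (-1 + 0)) = 3 - 2*w*(w - 1) = 3 - 2*w*(-1 + w))
-36 - U(21) = -36 - (3 - 2*21**2 + 2*21) = -36 - (3 - 2*441 + 42) = -36 - (3 - 882 + 42) = -36 - 1*(-837) = -36 + 837 = 801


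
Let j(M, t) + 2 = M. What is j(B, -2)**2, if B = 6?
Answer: 16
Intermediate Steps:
j(M, t) = -2 + M
j(B, -2)**2 = (-2 + 6)**2 = 4**2 = 16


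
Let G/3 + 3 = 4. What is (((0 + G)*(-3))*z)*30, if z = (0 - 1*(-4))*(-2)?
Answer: 2160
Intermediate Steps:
G = 3 (G = -9 + 3*4 = -9 + 12 = 3)
z = -8 (z = (0 + 4)*(-2) = 4*(-2) = -8)
(((0 + G)*(-3))*z)*30 = (((0 + 3)*(-3))*(-8))*30 = ((3*(-3))*(-8))*30 = -9*(-8)*30 = 72*30 = 2160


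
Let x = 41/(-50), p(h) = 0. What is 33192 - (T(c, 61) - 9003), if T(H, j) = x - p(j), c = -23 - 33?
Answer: 2109791/50 ≈ 42196.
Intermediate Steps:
x = -41/50 (x = 41*(-1/50) = -41/50 ≈ -0.82000)
c = -56
T(H, j) = -41/50 (T(H, j) = -41/50 - 1*0 = -41/50 + 0 = -41/50)
33192 - (T(c, 61) - 9003) = 33192 - (-41/50 - 9003) = 33192 - 1*(-450191/50) = 33192 + 450191/50 = 2109791/50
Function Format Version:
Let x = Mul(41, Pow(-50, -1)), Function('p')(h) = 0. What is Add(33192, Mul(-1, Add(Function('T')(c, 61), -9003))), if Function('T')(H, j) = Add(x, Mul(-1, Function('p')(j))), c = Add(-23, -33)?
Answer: Rational(2109791, 50) ≈ 42196.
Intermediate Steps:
x = Rational(-41, 50) (x = Mul(41, Rational(-1, 50)) = Rational(-41, 50) ≈ -0.82000)
c = -56
Function('T')(H, j) = Rational(-41, 50) (Function('T')(H, j) = Add(Rational(-41, 50), Mul(-1, 0)) = Add(Rational(-41, 50), 0) = Rational(-41, 50))
Add(33192, Mul(-1, Add(Function('T')(c, 61), -9003))) = Add(33192, Mul(-1, Add(Rational(-41, 50), -9003))) = Add(33192, Mul(-1, Rational(-450191, 50))) = Add(33192, Rational(450191, 50)) = Rational(2109791, 50)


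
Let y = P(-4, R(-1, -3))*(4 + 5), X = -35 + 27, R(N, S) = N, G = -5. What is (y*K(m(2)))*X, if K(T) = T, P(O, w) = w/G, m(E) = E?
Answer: -144/5 ≈ -28.800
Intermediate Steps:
P(O, w) = -w/5 (P(O, w) = w/(-5) = w*(-1/5) = -w/5)
X = -8
y = 9/5 (y = (-1/5*(-1))*(4 + 5) = (1/5)*9 = 9/5 ≈ 1.8000)
(y*K(m(2)))*X = ((9/5)*2)*(-8) = (18/5)*(-8) = -144/5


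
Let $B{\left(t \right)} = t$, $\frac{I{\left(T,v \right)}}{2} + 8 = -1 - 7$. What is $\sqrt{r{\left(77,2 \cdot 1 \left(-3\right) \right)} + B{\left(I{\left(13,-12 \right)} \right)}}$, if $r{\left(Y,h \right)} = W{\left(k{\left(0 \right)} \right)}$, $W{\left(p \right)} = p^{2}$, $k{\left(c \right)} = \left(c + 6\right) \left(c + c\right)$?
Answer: $4 i \sqrt{2} \approx 5.6569 i$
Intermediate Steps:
$I{\left(T,v \right)} = -32$ ($I{\left(T,v \right)} = -16 + 2 \left(-1 - 7\right) = -16 + 2 \left(-8\right) = -16 - 16 = -32$)
$k{\left(c \right)} = 2 c \left(6 + c\right)$ ($k{\left(c \right)} = \left(6 + c\right) 2 c = 2 c \left(6 + c\right)$)
$r{\left(Y,h \right)} = 0$ ($r{\left(Y,h \right)} = \left(2 \cdot 0 \left(6 + 0\right)\right)^{2} = \left(2 \cdot 0 \cdot 6\right)^{2} = 0^{2} = 0$)
$\sqrt{r{\left(77,2 \cdot 1 \left(-3\right) \right)} + B{\left(I{\left(13,-12 \right)} \right)}} = \sqrt{0 - 32} = \sqrt{-32} = 4 i \sqrt{2}$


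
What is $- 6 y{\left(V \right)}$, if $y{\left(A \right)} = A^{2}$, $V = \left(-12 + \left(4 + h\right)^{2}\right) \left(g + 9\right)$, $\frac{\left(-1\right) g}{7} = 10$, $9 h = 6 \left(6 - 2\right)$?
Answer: $- \frac{634534688}{27} \approx -2.3501 \cdot 10^{7}$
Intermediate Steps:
$h = \frac{8}{3}$ ($h = \frac{6 \left(6 - 2\right)}{9} = \frac{6 \cdot 4}{9} = \frac{1}{9} \cdot 24 = \frac{8}{3} \approx 2.6667$)
$g = -70$ ($g = \left(-7\right) 10 = -70$)
$V = - \frac{17812}{9}$ ($V = \left(-12 + \left(4 + \frac{8}{3}\right)^{2}\right) \left(-70 + 9\right) = \left(-12 + \left(\frac{20}{3}\right)^{2}\right) \left(-61\right) = \left(-12 + \frac{400}{9}\right) \left(-61\right) = \frac{292}{9} \left(-61\right) = - \frac{17812}{9} \approx -1979.1$)
$- 6 y{\left(V \right)} = - 6 \left(- \frac{17812}{9}\right)^{2} = \left(-6\right) \frac{317267344}{81} = - \frac{634534688}{27}$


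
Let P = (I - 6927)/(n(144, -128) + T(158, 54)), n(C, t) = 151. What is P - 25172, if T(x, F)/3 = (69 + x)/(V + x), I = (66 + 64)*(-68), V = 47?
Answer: -799573627/31636 ≈ -25274.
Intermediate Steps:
I = -8840 (I = 130*(-68) = -8840)
T(x, F) = 3*(69 + x)/(47 + x) (T(x, F) = 3*((69 + x)/(47 + x)) = 3*(69 + x)/(47 + x))
P = -3232235/31636 (P = (-8840 - 6927)/(151 + 3*(69 + 158)/(47 + 158)) = -15767/(151 + 3*227/205) = -15767/(151 + 3*(1/205)*227) = -15767/(151 + 681/205) = -15767/31636/205 = -15767*205/31636 = -3232235/31636 ≈ -102.17)
P - 25172 = -3232235/31636 - 25172 = -799573627/31636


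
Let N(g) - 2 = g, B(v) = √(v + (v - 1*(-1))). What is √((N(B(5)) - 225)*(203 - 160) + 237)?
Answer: √(-9352 + 43*√11) ≈ 95.966*I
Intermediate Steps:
B(v) = √(1 + 2*v) (B(v) = √(v + (v + 1)) = √(v + (1 + v)) = √(1 + 2*v))
N(g) = 2 + g
√((N(B(5)) - 225)*(203 - 160) + 237) = √(((2 + √(1 + 2*5)) - 225)*(203 - 160) + 237) = √(((2 + √(1 + 10)) - 225)*43 + 237) = √(((2 + √11) - 225)*43 + 237) = √((-223 + √11)*43 + 237) = √((-9589 + 43*√11) + 237) = √(-9352 + 43*√11)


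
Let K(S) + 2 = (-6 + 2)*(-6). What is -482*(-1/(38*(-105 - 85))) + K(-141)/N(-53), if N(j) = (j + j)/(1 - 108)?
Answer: 4236197/191330 ≈ 22.141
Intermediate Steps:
N(j) = -2*j/107 (N(j) = (2*j)/(-107) = (2*j)*(-1/107) = -2*j/107)
K(S) = 22 (K(S) = -2 + (-6 + 2)*(-6) = -2 - 4*(-6) = -2 + 24 = 22)
-482*(-1/(38*(-105 - 85))) + K(-141)/N(-53) = -482*(-1/(38*(-105 - 85))) + 22/((-2/107*(-53))) = -482/((-190*(-38))) + 22/(106/107) = -482/7220 + 22*(107/106) = -482*1/7220 + 1177/53 = -241/3610 + 1177/53 = 4236197/191330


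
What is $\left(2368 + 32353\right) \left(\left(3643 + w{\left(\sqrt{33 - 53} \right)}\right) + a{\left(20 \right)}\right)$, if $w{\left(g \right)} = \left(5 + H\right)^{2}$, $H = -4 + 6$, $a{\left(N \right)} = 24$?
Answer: $129023236$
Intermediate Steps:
$H = 2$
$w{\left(g \right)} = 49$ ($w{\left(g \right)} = \left(5 + 2\right)^{2} = 7^{2} = 49$)
$\left(2368 + 32353\right) \left(\left(3643 + w{\left(\sqrt{33 - 53} \right)}\right) + a{\left(20 \right)}\right) = \left(2368 + 32353\right) \left(\left(3643 + 49\right) + 24\right) = 34721 \left(3692 + 24\right) = 34721 \cdot 3716 = 129023236$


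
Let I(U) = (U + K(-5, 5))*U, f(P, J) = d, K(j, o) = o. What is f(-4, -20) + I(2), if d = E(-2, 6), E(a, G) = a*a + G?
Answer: 24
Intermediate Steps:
E(a, G) = G + a**2 (E(a, G) = a**2 + G = G + a**2)
d = 10 (d = 6 + (-2)**2 = 6 + 4 = 10)
f(P, J) = 10
I(U) = U*(5 + U) (I(U) = (U + 5)*U = (5 + U)*U = U*(5 + U))
f(-4, -20) + I(2) = 10 + 2*(5 + 2) = 10 + 2*7 = 10 + 14 = 24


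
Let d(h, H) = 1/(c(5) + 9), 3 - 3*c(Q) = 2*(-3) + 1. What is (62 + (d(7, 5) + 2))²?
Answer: 5031049/1225 ≈ 4107.0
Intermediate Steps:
c(Q) = 8/3 (c(Q) = 1 - (2*(-3) + 1)/3 = 1 - (-6 + 1)/3 = 1 - ⅓*(-5) = 1 + 5/3 = 8/3)
d(h, H) = 3/35 (d(h, H) = 1/(8/3 + 9) = 1/(35/3) = 3/35)
(62 + (d(7, 5) + 2))² = (62 + (3/35 + 2))² = (62 + 73/35)² = (2243/35)² = 5031049/1225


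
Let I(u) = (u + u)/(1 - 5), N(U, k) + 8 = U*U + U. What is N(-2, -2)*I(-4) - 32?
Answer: -44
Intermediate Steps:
N(U, k) = -8 + U + U² (N(U, k) = -8 + (U*U + U) = -8 + (U² + U) = -8 + (U + U²) = -8 + U + U²)
I(u) = -u/2 (I(u) = (2*u)/(-4) = (2*u)*(-¼) = -u/2)
N(-2, -2)*I(-4) - 32 = (-8 - 2 + (-2)²)*(-½*(-4)) - 32 = (-8 - 2 + 4)*2 - 32 = -6*2 - 32 = -12 - 32 = -44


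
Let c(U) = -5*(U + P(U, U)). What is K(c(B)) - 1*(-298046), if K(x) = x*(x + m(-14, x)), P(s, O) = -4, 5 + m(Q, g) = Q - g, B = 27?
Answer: 300231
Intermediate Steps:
m(Q, g) = -5 + Q - g (m(Q, g) = -5 + (Q - g) = -5 + Q - g)
c(U) = 20 - 5*U (c(U) = -5*(U - 4) = -5*(-4 + U) = 20 - 5*U)
K(x) = -19*x (K(x) = x*(x + (-5 - 14 - x)) = x*(x + (-19 - x)) = x*(-19) = -19*x)
K(c(B)) - 1*(-298046) = -19*(20 - 5*27) - 1*(-298046) = -19*(20 - 135) + 298046 = -19*(-115) + 298046 = 2185 + 298046 = 300231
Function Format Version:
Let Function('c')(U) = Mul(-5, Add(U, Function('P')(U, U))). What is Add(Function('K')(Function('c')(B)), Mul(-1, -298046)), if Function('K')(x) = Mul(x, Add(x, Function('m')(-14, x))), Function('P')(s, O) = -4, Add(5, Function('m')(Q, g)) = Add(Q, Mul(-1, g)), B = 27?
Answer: 300231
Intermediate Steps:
Function('m')(Q, g) = Add(-5, Q, Mul(-1, g)) (Function('m')(Q, g) = Add(-5, Add(Q, Mul(-1, g))) = Add(-5, Q, Mul(-1, g)))
Function('c')(U) = Add(20, Mul(-5, U)) (Function('c')(U) = Mul(-5, Add(U, -4)) = Mul(-5, Add(-4, U)) = Add(20, Mul(-5, U)))
Function('K')(x) = Mul(-19, x) (Function('K')(x) = Mul(x, Add(x, Add(-5, -14, Mul(-1, x)))) = Mul(x, Add(x, Add(-19, Mul(-1, x)))) = Mul(x, -19) = Mul(-19, x))
Add(Function('K')(Function('c')(B)), Mul(-1, -298046)) = Add(Mul(-19, Add(20, Mul(-5, 27))), Mul(-1, -298046)) = Add(Mul(-19, Add(20, -135)), 298046) = Add(Mul(-19, -115), 298046) = Add(2185, 298046) = 300231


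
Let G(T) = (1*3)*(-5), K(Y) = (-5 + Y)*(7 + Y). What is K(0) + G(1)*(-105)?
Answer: 1540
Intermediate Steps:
G(T) = -15 (G(T) = 3*(-5) = -15)
K(0) + G(1)*(-105) = (-35 + 0² + 2*0) - 15*(-105) = (-35 + 0 + 0) + 1575 = -35 + 1575 = 1540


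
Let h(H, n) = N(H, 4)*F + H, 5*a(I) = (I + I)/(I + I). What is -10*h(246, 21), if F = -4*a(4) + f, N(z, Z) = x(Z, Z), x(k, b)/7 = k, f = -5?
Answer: -836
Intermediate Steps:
x(k, b) = 7*k
a(I) = ⅕ (a(I) = ((I + I)/(I + I))/5 = ((2*I)/((2*I)))/5 = ((2*I)*(1/(2*I)))/5 = (⅕)*1 = ⅕)
N(z, Z) = 7*Z
F = -29/5 (F = -4*⅕ - 5 = -⅘ - 5 = -29/5 ≈ -5.8000)
h(H, n) = -812/5 + H (h(H, n) = (7*4)*(-29/5) + H = 28*(-29/5) + H = -812/5 + H)
-10*h(246, 21) = -10*(-812/5 + 246) = -10*418/5 = -836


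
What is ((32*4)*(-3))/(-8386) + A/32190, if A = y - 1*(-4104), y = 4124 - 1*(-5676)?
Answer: 32239976/67486335 ≈ 0.47773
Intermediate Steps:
y = 9800 (y = 4124 + 5676 = 9800)
A = 13904 (A = 9800 - 1*(-4104) = 9800 + 4104 = 13904)
((32*4)*(-3))/(-8386) + A/32190 = ((32*4)*(-3))/(-8386) + 13904/32190 = (128*(-3))*(-1/8386) + 13904*(1/32190) = -384*(-1/8386) + 6952/16095 = 192/4193 + 6952/16095 = 32239976/67486335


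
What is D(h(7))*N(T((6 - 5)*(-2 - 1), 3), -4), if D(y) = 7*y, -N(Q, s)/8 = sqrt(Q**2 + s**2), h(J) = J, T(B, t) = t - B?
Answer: -784*sqrt(13) ≈ -2826.8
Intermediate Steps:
N(Q, s) = -8*sqrt(Q**2 + s**2)
D(h(7))*N(T((6 - 5)*(-2 - 1), 3), -4) = (7*7)*(-8*sqrt((3 - (6 - 5)*(-2 - 1))**2 + (-4)**2)) = 49*(-8*sqrt((3 - (-3))**2 + 16)) = 49*(-8*sqrt((3 - 1*(-3))**2 + 16)) = 49*(-8*sqrt((3 + 3)**2 + 16)) = 49*(-8*sqrt(6**2 + 16)) = 49*(-8*sqrt(36 + 16)) = 49*(-16*sqrt(13)) = -784*sqrt(13)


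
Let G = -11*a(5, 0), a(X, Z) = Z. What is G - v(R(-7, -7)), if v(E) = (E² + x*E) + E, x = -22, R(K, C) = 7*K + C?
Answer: -4312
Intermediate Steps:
R(K, C) = C + 7*K
G = 0 (G = -11*0 = 0)
v(E) = E² - 21*E (v(E) = (E² - 22*E) + E = E² - 21*E)
G - v(R(-7, -7)) = 0 - (-7 + 7*(-7))*(-21 + (-7 + 7*(-7))) = 0 - (-7 - 49)*(-21 + (-7 - 49)) = 0 - (-56)*(-21 - 56) = 0 - (-56)*(-77) = 0 - 1*4312 = 0 - 4312 = -4312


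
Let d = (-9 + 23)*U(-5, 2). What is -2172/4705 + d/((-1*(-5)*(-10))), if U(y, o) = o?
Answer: -24034/23525 ≈ -1.0216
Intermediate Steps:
d = 28 (d = (-9 + 23)*2 = 14*2 = 28)
-2172/4705 + d/((-1*(-5)*(-10))) = -2172/4705 + 28/((-1*(-5)*(-10))) = -2172*1/4705 + 28/((5*(-10))) = -2172/4705 + 28/(-50) = -2172/4705 + 28*(-1/50) = -2172/4705 - 14/25 = -24034/23525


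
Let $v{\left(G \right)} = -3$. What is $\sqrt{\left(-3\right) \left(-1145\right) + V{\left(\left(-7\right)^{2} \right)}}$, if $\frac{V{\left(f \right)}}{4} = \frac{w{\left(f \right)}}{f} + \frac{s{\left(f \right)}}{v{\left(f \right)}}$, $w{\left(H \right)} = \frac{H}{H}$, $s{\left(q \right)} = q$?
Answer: $\frac{\sqrt{1486059}}{21} \approx 58.05$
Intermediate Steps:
$w{\left(H \right)} = 1$
$V{\left(f \right)} = \frac{4}{f} - \frac{4 f}{3}$ ($V{\left(f \right)} = 4 \left(1 \frac{1}{f} + \frac{f}{-3}\right) = 4 \left(\frac{1}{f} + f \left(- \frac{1}{3}\right)\right) = 4 \left(\frac{1}{f} - \frac{f}{3}\right) = \frac{4}{f} - \frac{4 f}{3}$)
$\sqrt{\left(-3\right) \left(-1145\right) + V{\left(\left(-7\right)^{2} \right)}} = \sqrt{\left(-3\right) \left(-1145\right) + \left(\frac{4}{\left(-7\right)^{2}} - \frac{4 \left(-7\right)^{2}}{3}\right)} = \sqrt{3435 + \left(\frac{4}{49} - \frac{196}{3}\right)} = \sqrt{3435 - \frac{9592}{147}} = \sqrt{\frac{495353}{147}} = \frac{\sqrt{1486059}}{21}$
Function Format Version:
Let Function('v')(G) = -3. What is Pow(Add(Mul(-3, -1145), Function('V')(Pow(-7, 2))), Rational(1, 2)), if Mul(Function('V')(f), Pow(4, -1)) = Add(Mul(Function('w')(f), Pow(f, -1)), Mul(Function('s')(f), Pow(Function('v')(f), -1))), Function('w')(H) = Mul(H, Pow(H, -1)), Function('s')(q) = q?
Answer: Mul(Rational(1, 21), Pow(1486059, Rational(1, 2))) ≈ 58.050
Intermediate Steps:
Function('w')(H) = 1
Function('V')(f) = Add(Mul(4, Pow(f, -1)), Mul(Rational(-4, 3), f)) (Function('V')(f) = Mul(4, Add(Mul(1, Pow(f, -1)), Mul(f, Pow(-3, -1)))) = Mul(4, Add(Pow(f, -1), Mul(f, Rational(-1, 3)))) = Mul(4, Add(Pow(f, -1), Mul(Rational(-1, 3), f))) = Add(Mul(4, Pow(f, -1)), Mul(Rational(-4, 3), f)))
Pow(Add(Mul(-3, -1145), Function('V')(Pow(-7, 2))), Rational(1, 2)) = Pow(Add(Mul(-3, -1145), Add(Mul(4, Pow(Pow(-7, 2), -1)), Mul(Rational(-4, 3), Pow(-7, 2)))), Rational(1, 2)) = Pow(Add(3435, Add(Mul(4, Pow(49, -1)), Mul(Rational(-4, 3), 49))), Rational(1, 2)) = Pow(Add(3435, Add(Mul(4, Rational(1, 49)), Rational(-196, 3))), Rational(1, 2)) = Pow(Add(3435, Add(Rational(4, 49), Rational(-196, 3))), Rational(1, 2)) = Pow(Add(3435, Rational(-9592, 147)), Rational(1, 2)) = Pow(Rational(495353, 147), Rational(1, 2)) = Mul(Rational(1, 21), Pow(1486059, Rational(1, 2)))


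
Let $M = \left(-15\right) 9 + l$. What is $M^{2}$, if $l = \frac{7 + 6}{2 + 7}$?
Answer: $\frac{1444804}{81} \approx 17837.0$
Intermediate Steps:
$l = \frac{13}{9} \approx 1.4444$
$M = - \frac{1202}{9}$ ($M = \left(-15\right) 9 + \frac{13}{9} = -135 + \frac{13}{9} = - \frac{1202}{9} \approx -133.56$)
$M^{2} = \left(- \frac{1202}{9}\right)^{2} = \frac{1444804}{81}$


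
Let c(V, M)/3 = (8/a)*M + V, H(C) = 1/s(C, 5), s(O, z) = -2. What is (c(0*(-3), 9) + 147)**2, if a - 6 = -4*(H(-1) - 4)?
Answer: 24336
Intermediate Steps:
H(C) = -1/2 (H(C) = 1/(-2) = -1/2)
a = 24 (a = 6 - 4*(-1/2 - 4) = 6 - 4*(-9/2) = 6 + 18 = 24)
c(V, M) = M + 3*V (c(V, M) = 3*((8/24)*M + V) = 3*((8*(1/24))*M + V) = 3*(M/3 + V) = 3*(V + M/3) = M + 3*V)
(c(0*(-3), 9) + 147)**2 = ((9 + 3*(0*(-3))) + 147)**2 = ((9 + 3*0) + 147)**2 = ((9 + 0) + 147)**2 = (9 + 147)**2 = 156**2 = 24336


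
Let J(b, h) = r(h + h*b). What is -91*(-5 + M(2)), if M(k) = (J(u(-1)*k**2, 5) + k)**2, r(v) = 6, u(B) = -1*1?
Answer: -5369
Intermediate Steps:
u(B) = -1
J(b, h) = 6
M(k) = (6 + k)**2
-91*(-5 + M(2)) = -91*(-5 + (6 + 2)**2) = -91*(-5 + 8**2) = -91*(-5 + 64) = -91*59 = -5369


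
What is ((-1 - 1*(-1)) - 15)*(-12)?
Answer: 180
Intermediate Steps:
((-1 - 1*(-1)) - 15)*(-12) = ((-1 + 1) - 15)*(-12) = (0 - 15)*(-12) = -15*(-12) = 180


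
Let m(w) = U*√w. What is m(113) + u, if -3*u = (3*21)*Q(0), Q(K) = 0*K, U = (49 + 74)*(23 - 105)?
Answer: -10086*√113 ≈ -1.0722e+5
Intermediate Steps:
U = -10086 (U = 123*(-82) = -10086)
Q(K) = 0
u = 0 (u = -3*21*0/3 = -21*0 = -⅓*0 = 0)
m(w) = -10086*√w
m(113) + u = -10086*√113 + 0 = -10086*√113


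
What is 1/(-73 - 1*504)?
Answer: -1/577 ≈ -0.0017331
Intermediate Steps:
1/(-73 - 1*504) = 1/(-73 - 504) = 1/(-577) = -1/577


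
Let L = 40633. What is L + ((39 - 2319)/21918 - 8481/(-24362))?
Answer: 278163893067/6845722 ≈ 40633.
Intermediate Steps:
L + ((39 - 2319)/21918 - 8481/(-24362)) = 40633 + ((39 - 2319)/21918 - 8481/(-24362)) = 40633 + (-2280*1/21918 - 8481*(-1/24362)) = 40633 + (-380/3653 + 8481/24362) = 40633 + 1671041/6845722 = 278163893067/6845722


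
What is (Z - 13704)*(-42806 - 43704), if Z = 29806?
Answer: -1392984020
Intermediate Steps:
(Z - 13704)*(-42806 - 43704) = (29806 - 13704)*(-42806 - 43704) = 16102*(-86510) = -1392984020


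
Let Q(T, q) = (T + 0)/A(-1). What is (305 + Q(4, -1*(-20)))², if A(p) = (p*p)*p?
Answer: 90601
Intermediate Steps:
A(p) = p³ (A(p) = p²*p = p³)
Q(T, q) = -T (Q(T, q) = (T + 0)/((-1)³) = T/(-1) = -T)
(305 + Q(4, -1*(-20)))² = (305 - 1*4)² = (305 - 4)² = 301² = 90601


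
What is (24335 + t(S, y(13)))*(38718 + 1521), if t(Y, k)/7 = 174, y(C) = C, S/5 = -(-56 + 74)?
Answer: 1028227167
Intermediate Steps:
S = -90 (S = 5*(-(-56 + 74)) = 5*(-1*18) = 5*(-18) = -90)
t(Y, k) = 1218 (t(Y, k) = 7*174 = 1218)
(24335 + t(S, y(13)))*(38718 + 1521) = (24335 + 1218)*(38718 + 1521) = 25553*40239 = 1028227167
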